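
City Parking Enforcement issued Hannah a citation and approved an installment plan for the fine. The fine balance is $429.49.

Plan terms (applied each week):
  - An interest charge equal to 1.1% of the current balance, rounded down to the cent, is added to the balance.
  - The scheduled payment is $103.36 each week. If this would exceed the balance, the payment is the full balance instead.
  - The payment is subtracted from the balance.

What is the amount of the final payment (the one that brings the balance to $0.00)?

# | Opening | Interest | Payment | End bal
1 | $429.49 | $4.72 | $103.36 | $330.85
2 | $330.85 | $3.63 | $103.36 | $231.12
3 | $231.12 | $2.54 | $103.36 | $130.30
4 | $130.30 | $1.43 | $103.36 | $28.37
5 | $28.37 | $0.31 | $28.68 | $0.00

$28.68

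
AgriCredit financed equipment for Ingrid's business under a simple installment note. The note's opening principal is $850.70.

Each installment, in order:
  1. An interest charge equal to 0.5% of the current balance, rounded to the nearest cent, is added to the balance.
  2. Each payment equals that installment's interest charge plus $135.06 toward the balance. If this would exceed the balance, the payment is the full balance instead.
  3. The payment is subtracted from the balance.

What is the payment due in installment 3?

Installment 1: $850.70 +$4.25 interest = $854.95; pay $139.31 → $715.64
Installment 2: $715.64 +$3.58 interest = $719.22; pay $138.64 → $580.58
Installment 3: $580.58 +$2.90 interest = $583.48; pay $137.96 → $445.52

$137.96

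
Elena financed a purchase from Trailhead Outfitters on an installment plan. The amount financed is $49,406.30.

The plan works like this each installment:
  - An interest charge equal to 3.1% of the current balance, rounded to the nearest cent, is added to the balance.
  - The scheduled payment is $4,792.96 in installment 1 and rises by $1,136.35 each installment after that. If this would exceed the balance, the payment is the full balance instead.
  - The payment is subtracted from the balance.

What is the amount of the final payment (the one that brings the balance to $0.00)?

$10,816.28

Installment 1: $49,406.30 +$1,531.60 interest = $50,937.90; pay $4,792.96 → $46,144.94
Installment 2: $46,144.94 +$1,430.49 interest = $47,575.43; pay $5,929.31 → $41,646.12
Installment 3: $41,646.12 +$1,291.03 interest = $42,937.15; pay $7,065.66 → $35,871.49
Installment 4: $35,871.49 +$1,112.02 interest = $36,983.51; pay $8,202.01 → $28,781.50
Installment 5: $28,781.50 +$892.23 interest = $29,673.73; pay $9,338.36 → $20,335.37
Installment 6: $20,335.37 +$630.40 interest = $20,965.77; pay $10,474.71 → $10,491.06
Installment 7: $10,491.06 +$325.22 interest = $10,816.28; pay $10,816.28 → $0.00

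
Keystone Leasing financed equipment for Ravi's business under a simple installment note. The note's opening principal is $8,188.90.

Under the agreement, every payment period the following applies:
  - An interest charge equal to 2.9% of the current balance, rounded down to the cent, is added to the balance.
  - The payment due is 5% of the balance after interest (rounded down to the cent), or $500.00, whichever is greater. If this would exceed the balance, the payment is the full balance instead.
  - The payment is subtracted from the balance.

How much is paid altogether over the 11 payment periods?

$5,500.00

Payment period 1: $8,188.90 +$237.47 interest = $8,426.37; pay $500.00 → $7,926.37
Payment period 2: $7,926.37 +$229.86 interest = $8,156.23; pay $500.00 → $7,656.23
Payment period 3: $7,656.23 +$222.03 interest = $7,878.26; pay $500.00 → $7,378.26
Payment period 4: $7,378.26 +$213.96 interest = $7,592.22; pay $500.00 → $7,092.22
Payment period 5: $7,092.22 +$205.67 interest = $7,297.89; pay $500.00 → $6,797.89
Payment period 6: $6,797.89 +$197.13 interest = $6,995.02; pay $500.00 → $6,495.02
Payment period 7: $6,495.02 +$188.35 interest = $6,683.37; pay $500.00 → $6,183.37
Payment period 8: $6,183.37 +$179.31 interest = $6,362.68; pay $500.00 → $5,862.68
Payment period 9: $5,862.68 +$170.01 interest = $6,032.69; pay $500.00 → $5,532.69
Payment period 10: $5,532.69 +$160.44 interest = $5,693.13; pay $500.00 → $5,193.13
Payment period 11: $5,193.13 +$150.60 interest = $5,343.73; pay $500.00 → $4,843.73
Total paid: $5,500.00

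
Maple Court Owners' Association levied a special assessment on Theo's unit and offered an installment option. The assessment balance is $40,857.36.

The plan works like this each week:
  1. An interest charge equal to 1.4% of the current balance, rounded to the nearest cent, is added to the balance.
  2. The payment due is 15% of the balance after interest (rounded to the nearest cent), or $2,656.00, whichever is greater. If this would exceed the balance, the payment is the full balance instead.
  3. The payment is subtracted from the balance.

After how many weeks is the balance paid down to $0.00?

13

Week 1: opening $40,857.36; interest $572.00 → $41,429.36; payment $6,214.40; balance $35,214.96
Week 2: opening $35,214.96; interest $493.01 → $35,707.97; payment $5,356.20; balance $30,351.77
Week 3: opening $30,351.77; interest $424.92 → $30,776.69; payment $4,616.50; balance $26,160.19
Week 4: opening $26,160.19; interest $366.24 → $26,526.43; payment $3,978.96; balance $22,547.47
Week 5: opening $22,547.47; interest $315.66 → $22,863.13; payment $3,429.47; balance $19,433.66
Week 6: opening $19,433.66; interest $272.07 → $19,705.73; payment $2,955.86; balance $16,749.87
Week 7: opening $16,749.87; interest $234.50 → $16,984.37; payment $2,656.00; balance $14,328.37
Week 8: opening $14,328.37; interest $200.60 → $14,528.97; payment $2,656.00; balance $11,872.97
Week 9: opening $11,872.97; interest $166.22 → $12,039.19; payment $2,656.00; balance $9,383.19
Week 10: opening $9,383.19; interest $131.36 → $9,514.55; payment $2,656.00; balance $6,858.55
Week 11: opening $6,858.55; interest $96.02 → $6,954.57; payment $2,656.00; balance $4,298.57
Week 12: opening $4,298.57; interest $60.18 → $4,358.75; payment $2,656.00; balance $1,702.75
Week 13: opening $1,702.75; interest $23.84 → $1,726.59; payment $1,726.59; balance $0.00
Balance reaches $0.00 in week 13.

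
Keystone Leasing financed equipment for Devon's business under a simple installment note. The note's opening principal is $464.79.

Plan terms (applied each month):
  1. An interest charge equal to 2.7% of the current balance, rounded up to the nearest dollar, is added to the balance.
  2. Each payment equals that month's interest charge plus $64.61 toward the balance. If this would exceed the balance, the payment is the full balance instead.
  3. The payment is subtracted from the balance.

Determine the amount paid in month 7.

$67.61

Month 1: opening $464.79; interest $13.00 → $477.79; payment $77.61; balance $400.18
Month 2: opening $400.18; interest $11.00 → $411.18; payment $75.61; balance $335.57
Month 3: opening $335.57; interest $10.00 → $345.57; payment $74.61; balance $270.96
Month 4: opening $270.96; interest $8.00 → $278.96; payment $72.61; balance $206.35
Month 5: opening $206.35; interest $6.00 → $212.35; payment $70.61; balance $141.74
Month 6: opening $141.74; interest $4.00 → $145.74; payment $68.61; balance $77.13
Month 7: opening $77.13; interest $3.00 → $80.13; payment $67.61; balance $12.52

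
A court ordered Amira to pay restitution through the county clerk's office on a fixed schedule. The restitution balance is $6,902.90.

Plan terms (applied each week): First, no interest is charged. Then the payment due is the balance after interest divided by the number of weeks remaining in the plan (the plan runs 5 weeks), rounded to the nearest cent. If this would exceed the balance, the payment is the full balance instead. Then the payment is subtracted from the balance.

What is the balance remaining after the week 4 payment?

$1,380.58

Week 1: $6,902.90 − $1,380.58 → $5,522.32
Week 2: $5,522.32 − $1,380.58 → $4,141.74
Week 3: $4,141.74 − $1,380.58 → $2,761.16
Week 4: $2,761.16 − $1,380.58 → $1,380.58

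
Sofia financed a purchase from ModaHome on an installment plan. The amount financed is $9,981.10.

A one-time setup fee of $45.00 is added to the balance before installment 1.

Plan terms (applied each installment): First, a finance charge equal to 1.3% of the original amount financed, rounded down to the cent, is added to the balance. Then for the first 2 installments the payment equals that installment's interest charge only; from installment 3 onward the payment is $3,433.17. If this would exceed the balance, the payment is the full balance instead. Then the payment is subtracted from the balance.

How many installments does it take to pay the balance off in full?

6

Installment 1: $10,026.10 +$129.75 interest = $10,155.85; pay $129.75 → $10,026.10
Installment 2: $10,026.10 +$129.75 interest = $10,155.85; pay $129.75 → $10,026.10
Installment 3: $10,026.10 +$129.75 interest = $10,155.85; pay $3,433.17 → $6,722.68
Installment 4: $6,722.68 +$129.75 interest = $6,852.43; pay $3,433.17 → $3,419.26
Installment 5: $3,419.26 +$129.75 interest = $3,549.01; pay $3,433.17 → $115.84
Installment 6: $115.84 +$129.75 interest = $245.59; pay $245.59 → $0.00
Balance reaches $0.00 in installment 6.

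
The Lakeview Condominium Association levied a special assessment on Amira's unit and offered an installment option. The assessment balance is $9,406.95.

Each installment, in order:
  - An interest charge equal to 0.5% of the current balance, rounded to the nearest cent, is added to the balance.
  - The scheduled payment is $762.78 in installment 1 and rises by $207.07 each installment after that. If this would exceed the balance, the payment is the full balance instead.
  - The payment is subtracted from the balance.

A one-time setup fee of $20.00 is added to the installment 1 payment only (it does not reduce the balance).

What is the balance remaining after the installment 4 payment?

$5,275.85

# | Opening | Interest | Payment | Fee | End bal
1 | $9,406.95 | $47.03 | $762.78 | $20.00 | $8,691.20
2 | $8,691.20 | $43.46 | $969.85 | — | $7,764.81
3 | $7,764.81 | $38.82 | $1,176.92 | — | $6,626.71
4 | $6,626.71 | $33.13 | $1,383.99 | — | $5,275.85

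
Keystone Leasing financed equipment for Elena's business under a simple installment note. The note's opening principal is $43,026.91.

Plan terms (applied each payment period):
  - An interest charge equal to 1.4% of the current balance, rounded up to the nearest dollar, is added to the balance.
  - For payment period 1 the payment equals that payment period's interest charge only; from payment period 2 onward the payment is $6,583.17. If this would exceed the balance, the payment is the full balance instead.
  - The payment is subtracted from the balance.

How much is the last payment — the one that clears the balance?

Payment period 1: opening $43,026.91; interest $603.00 → $43,629.91; payment $603.00; balance $43,026.91
Payment period 2: opening $43,026.91; interest $603.00 → $43,629.91; payment $6,583.17; balance $37,046.74
Payment period 3: opening $37,046.74; interest $519.00 → $37,565.74; payment $6,583.17; balance $30,982.57
Payment period 4: opening $30,982.57; interest $434.00 → $31,416.57; payment $6,583.17; balance $24,833.40
Payment period 5: opening $24,833.40; interest $348.00 → $25,181.40; payment $6,583.17; balance $18,598.23
Payment period 6: opening $18,598.23; interest $261.00 → $18,859.23; payment $6,583.17; balance $12,276.06
Payment period 7: opening $12,276.06; interest $172.00 → $12,448.06; payment $6,583.17; balance $5,864.89
Payment period 8: opening $5,864.89; interest $83.00 → $5,947.89; payment $5,947.89; balance $0.00

$5,947.89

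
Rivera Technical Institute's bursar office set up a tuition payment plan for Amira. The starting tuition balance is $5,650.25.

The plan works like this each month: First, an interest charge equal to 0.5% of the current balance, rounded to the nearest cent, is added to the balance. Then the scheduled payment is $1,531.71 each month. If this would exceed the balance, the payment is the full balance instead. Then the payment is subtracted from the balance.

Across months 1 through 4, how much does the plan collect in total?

Month 1: opening $5,650.25; interest $28.25 → $5,678.50; payment $1,531.71; balance $4,146.79
Month 2: opening $4,146.79; interest $20.73 → $4,167.52; payment $1,531.71; balance $2,635.81
Month 3: opening $2,635.81; interest $13.18 → $2,648.99; payment $1,531.71; balance $1,117.28
Month 4: opening $1,117.28; interest $5.59 → $1,122.87; payment $1,122.87; balance $0.00
Total paid: $5,718.00

$5,718.00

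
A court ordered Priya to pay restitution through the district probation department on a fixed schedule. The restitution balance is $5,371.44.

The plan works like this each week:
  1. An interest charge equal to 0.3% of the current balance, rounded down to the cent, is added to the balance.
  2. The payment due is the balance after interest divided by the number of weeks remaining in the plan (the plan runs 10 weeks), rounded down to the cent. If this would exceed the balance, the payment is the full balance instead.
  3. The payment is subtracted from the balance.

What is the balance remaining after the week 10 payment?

$0.00

Week 1: $5,371.44 +$16.11 interest = $5,387.55; pay $538.75 → $4,848.80
Week 2: $4,848.80 +$14.54 interest = $4,863.34; pay $540.37 → $4,322.97
Week 3: $4,322.97 +$12.96 interest = $4,335.93; pay $541.99 → $3,793.94
Week 4: $3,793.94 +$11.38 interest = $3,805.32; pay $543.61 → $3,261.71
Week 5: $3,261.71 +$9.78 interest = $3,271.49; pay $545.24 → $2,726.25
Week 6: $2,726.25 +$8.17 interest = $2,734.42; pay $546.88 → $2,187.54
Week 7: $2,187.54 +$6.56 interest = $2,194.10; pay $548.52 → $1,645.58
Week 8: $1,645.58 +$4.93 interest = $1,650.51; pay $550.17 → $1,100.34
Week 9: $1,100.34 +$3.30 interest = $1,103.64; pay $551.82 → $551.82
Week 10: $551.82 +$1.65 interest = $553.47; pay $553.47 → $0.00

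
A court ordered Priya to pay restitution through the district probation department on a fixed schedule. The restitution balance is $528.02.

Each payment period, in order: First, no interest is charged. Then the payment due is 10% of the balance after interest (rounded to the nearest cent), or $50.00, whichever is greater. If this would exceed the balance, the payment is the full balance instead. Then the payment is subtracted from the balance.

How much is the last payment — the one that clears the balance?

# | Opening | Payment | End bal
1 | $528.02 | $52.80 | $475.22
2 | $475.22 | $50.00 | $425.22
3 | $425.22 | $50.00 | $375.22
4 | $375.22 | $50.00 | $325.22
5 | $325.22 | $50.00 | $275.22
6 | $275.22 | $50.00 | $225.22
7 | $225.22 | $50.00 | $175.22
8 | $175.22 | $50.00 | $125.22
9 | $125.22 | $50.00 | $75.22
10 | $75.22 | $50.00 | $25.22
11 | $25.22 | $25.22 | $0.00

$25.22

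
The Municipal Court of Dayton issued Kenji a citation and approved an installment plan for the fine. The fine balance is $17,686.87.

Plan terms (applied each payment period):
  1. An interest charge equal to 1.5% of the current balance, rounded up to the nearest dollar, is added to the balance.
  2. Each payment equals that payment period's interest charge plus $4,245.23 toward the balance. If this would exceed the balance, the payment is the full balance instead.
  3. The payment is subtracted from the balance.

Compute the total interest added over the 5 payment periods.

$692.00

Payment period 1: $17,686.87 +$266.00 interest = $17,952.87; pay $4,511.23 → $13,441.64
Payment period 2: $13,441.64 +$202.00 interest = $13,643.64; pay $4,447.23 → $9,196.41
Payment period 3: $9,196.41 +$138.00 interest = $9,334.41; pay $4,383.23 → $4,951.18
Payment period 4: $4,951.18 +$75.00 interest = $5,026.18; pay $4,320.23 → $705.95
Payment period 5: $705.95 +$11.00 interest = $716.95; pay $716.95 → $0.00
Total interest: $266.00 + $202.00 + $138.00 + $75.00 + $11.00 = $692.00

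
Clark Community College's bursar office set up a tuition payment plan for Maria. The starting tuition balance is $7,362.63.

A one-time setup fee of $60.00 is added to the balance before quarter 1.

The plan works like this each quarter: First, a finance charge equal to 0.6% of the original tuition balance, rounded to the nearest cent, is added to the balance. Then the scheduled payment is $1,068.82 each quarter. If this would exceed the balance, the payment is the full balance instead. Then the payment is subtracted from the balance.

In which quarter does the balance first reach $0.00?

8

Quarter 1: $7,422.63 +$44.18 interest = $7,466.81; pay $1,068.82 → $6,397.99
Quarter 2: $6,397.99 +$44.18 interest = $6,442.17; pay $1,068.82 → $5,373.35
Quarter 3: $5,373.35 +$44.18 interest = $5,417.53; pay $1,068.82 → $4,348.71
Quarter 4: $4,348.71 +$44.18 interest = $4,392.89; pay $1,068.82 → $3,324.07
Quarter 5: $3,324.07 +$44.18 interest = $3,368.25; pay $1,068.82 → $2,299.43
Quarter 6: $2,299.43 +$44.18 interest = $2,343.61; pay $1,068.82 → $1,274.79
Quarter 7: $1,274.79 +$44.18 interest = $1,318.97; pay $1,068.82 → $250.15
Quarter 8: $250.15 +$44.18 interest = $294.33; pay $294.33 → $0.00
Balance reaches $0.00 in quarter 8.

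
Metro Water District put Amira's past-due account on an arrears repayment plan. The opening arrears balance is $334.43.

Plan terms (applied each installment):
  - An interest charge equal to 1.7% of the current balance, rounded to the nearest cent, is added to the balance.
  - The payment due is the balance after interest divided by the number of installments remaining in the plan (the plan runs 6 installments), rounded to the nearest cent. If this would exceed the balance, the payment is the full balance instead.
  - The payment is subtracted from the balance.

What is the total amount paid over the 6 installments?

$354.91

# | Opening | Interest | Payment | End bal
1 | $334.43 | $5.69 | $56.69 | $283.43
2 | $283.43 | $4.82 | $57.65 | $230.60
3 | $230.60 | $3.92 | $58.63 | $175.89
4 | $175.89 | $2.99 | $59.63 | $119.25
5 | $119.25 | $2.03 | $60.64 | $60.64
6 | $60.64 | $1.03 | $61.67 | $0.00
Total paid: $354.91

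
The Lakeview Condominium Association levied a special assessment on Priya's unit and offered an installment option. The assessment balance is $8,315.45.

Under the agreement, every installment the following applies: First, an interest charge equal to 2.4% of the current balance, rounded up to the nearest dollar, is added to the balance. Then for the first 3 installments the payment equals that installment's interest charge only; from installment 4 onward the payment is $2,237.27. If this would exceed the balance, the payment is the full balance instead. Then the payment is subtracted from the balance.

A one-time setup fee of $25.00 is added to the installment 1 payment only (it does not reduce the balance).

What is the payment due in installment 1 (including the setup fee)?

$225.00

# | Opening | Interest | Payment | Fee | End bal
1 | $8,315.45 | $200.00 | $200.00 | $25.00 | $8,315.45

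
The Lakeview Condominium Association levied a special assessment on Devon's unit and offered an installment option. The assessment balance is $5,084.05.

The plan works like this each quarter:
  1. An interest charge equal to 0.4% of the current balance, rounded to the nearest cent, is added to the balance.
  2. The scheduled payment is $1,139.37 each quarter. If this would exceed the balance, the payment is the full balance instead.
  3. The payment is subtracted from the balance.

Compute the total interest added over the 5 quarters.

Quarter 1: opening $5,084.05; interest $20.34 → $5,104.39; payment $1,139.37; balance $3,965.02
Quarter 2: opening $3,965.02; interest $15.86 → $3,980.88; payment $1,139.37; balance $2,841.51
Quarter 3: opening $2,841.51; interest $11.37 → $2,852.88; payment $1,139.37; balance $1,713.51
Quarter 4: opening $1,713.51; interest $6.85 → $1,720.36; payment $1,139.37; balance $580.99
Quarter 5: opening $580.99; interest $2.32 → $583.31; payment $583.31; balance $0.00
Total interest: $20.34 + $15.86 + $11.37 + $6.85 + $2.32 = $56.74

$56.74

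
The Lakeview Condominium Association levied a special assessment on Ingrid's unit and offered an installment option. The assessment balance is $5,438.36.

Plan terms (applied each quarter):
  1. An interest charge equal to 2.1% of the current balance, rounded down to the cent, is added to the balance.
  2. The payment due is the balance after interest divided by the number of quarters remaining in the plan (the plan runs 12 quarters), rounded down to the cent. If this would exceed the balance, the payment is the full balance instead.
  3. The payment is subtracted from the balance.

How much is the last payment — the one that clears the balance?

$581.56

Quarter 1: opening $5,438.36; interest $114.20 → $5,552.56; payment $462.71; balance $5,089.85
Quarter 2: opening $5,089.85; interest $106.88 → $5,196.73; payment $472.43; balance $4,724.30
Quarter 3: opening $4,724.30; interest $99.21 → $4,823.51; payment $482.35; balance $4,341.16
Quarter 4: opening $4,341.16; interest $91.16 → $4,432.32; payment $492.48; balance $3,939.84
Quarter 5: opening $3,939.84; interest $82.73 → $4,022.57; payment $502.82; balance $3,519.75
Quarter 6: opening $3,519.75; interest $73.91 → $3,593.66; payment $513.38; balance $3,080.28
Quarter 7: opening $3,080.28; interest $64.68 → $3,144.96; payment $524.16; balance $2,620.80
Quarter 8: opening $2,620.80; interest $55.03 → $2,675.83; payment $535.16; balance $2,140.67
Quarter 9: opening $2,140.67; interest $44.95 → $2,185.62; payment $546.40; balance $1,639.22
Quarter 10: opening $1,639.22; interest $34.42 → $1,673.64; payment $557.88; balance $1,115.76
Quarter 11: opening $1,115.76; interest $23.43 → $1,139.19; payment $569.59; balance $569.60
Quarter 12: opening $569.60; interest $11.96 → $581.56; payment $581.56; balance $0.00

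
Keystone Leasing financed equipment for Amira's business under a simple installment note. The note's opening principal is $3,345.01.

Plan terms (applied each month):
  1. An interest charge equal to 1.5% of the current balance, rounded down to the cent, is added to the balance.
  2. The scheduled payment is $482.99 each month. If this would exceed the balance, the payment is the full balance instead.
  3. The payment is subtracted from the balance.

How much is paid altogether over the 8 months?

$3,559.04

# | Opening | Interest | Payment | End bal
1 | $3,345.01 | $50.17 | $482.99 | $2,912.19
2 | $2,912.19 | $43.68 | $482.99 | $2,472.88
3 | $2,472.88 | $37.09 | $482.99 | $2,026.98
4 | $2,026.98 | $30.40 | $482.99 | $1,574.39
5 | $1,574.39 | $23.61 | $482.99 | $1,115.01
6 | $1,115.01 | $16.72 | $482.99 | $648.74
7 | $648.74 | $9.73 | $482.99 | $175.48
8 | $175.48 | $2.63 | $178.11 | $0.00
Total paid: $3,559.04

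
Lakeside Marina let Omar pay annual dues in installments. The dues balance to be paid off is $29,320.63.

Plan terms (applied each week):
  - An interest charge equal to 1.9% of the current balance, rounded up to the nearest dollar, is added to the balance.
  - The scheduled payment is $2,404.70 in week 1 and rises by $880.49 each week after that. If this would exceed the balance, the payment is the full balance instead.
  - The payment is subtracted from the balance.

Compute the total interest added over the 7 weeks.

$2,547.00

Week 1: opening $29,320.63; interest $558.00 → $29,878.63; payment $2,404.70; balance $27,473.93
Week 2: opening $27,473.93; interest $523.00 → $27,996.93; payment $3,285.19; balance $24,711.74
Week 3: opening $24,711.74; interest $470.00 → $25,181.74; payment $4,165.68; balance $21,016.06
Week 4: opening $21,016.06; interest $400.00 → $21,416.06; payment $5,046.17; balance $16,369.89
Week 5: opening $16,369.89; interest $312.00 → $16,681.89; payment $5,926.66; balance $10,755.23
Week 6: opening $10,755.23; interest $205.00 → $10,960.23; payment $6,807.15; balance $4,153.08
Week 7: opening $4,153.08; interest $79.00 → $4,232.08; payment $4,232.08; balance $0.00
Total interest: $558.00 + $523.00 + $470.00 + $400.00 + $312.00 + $205.00 + $79.00 = $2,547.00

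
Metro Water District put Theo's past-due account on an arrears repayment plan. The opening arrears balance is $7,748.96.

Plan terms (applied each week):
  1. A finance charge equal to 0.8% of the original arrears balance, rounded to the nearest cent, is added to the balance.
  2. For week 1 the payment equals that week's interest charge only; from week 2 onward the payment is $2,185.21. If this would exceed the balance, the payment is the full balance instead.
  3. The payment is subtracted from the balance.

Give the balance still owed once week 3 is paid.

$3,502.52

# | Opening | Interest | Payment | End bal
1 | $7,748.96 | $61.99 | $61.99 | $7,748.96
2 | $7,748.96 | $61.99 | $2,185.21 | $5,625.74
3 | $5,625.74 | $61.99 | $2,185.21 | $3,502.52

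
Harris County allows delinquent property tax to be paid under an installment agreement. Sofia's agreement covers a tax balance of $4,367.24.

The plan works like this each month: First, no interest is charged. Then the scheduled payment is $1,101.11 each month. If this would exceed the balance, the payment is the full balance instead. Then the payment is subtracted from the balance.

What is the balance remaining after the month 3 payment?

Month 1: $4,367.24 − $1,101.11 → $3,266.13
Month 2: $3,266.13 − $1,101.11 → $2,165.02
Month 3: $2,165.02 − $1,101.11 → $1,063.91

$1,063.91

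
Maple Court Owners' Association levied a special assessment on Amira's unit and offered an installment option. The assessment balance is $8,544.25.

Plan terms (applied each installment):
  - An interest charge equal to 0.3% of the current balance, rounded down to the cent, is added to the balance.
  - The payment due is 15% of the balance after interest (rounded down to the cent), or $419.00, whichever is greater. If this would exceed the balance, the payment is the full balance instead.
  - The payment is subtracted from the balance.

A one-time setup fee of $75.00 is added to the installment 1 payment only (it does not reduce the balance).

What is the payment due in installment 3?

$934.34

Installment 1: opening $8,544.25; interest $25.63 → $8,569.88; payment $1,285.48 (+ $75.00 fee); balance $7,284.40
Installment 2: opening $7,284.40; interest $21.85 → $7,306.25; payment $1,095.93; balance $6,210.32
Installment 3: opening $6,210.32; interest $18.63 → $6,228.95; payment $934.34; balance $5,294.61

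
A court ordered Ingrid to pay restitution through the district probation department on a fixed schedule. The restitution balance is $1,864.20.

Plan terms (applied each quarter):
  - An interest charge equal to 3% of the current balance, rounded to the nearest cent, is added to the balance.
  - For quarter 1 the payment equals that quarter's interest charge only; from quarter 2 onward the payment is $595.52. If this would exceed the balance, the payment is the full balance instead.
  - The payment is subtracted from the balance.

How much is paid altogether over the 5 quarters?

$2,044.75

Quarter 1: $1,864.20 +$55.93 interest = $1,920.13; pay $55.93 → $1,864.20
Quarter 2: $1,864.20 +$55.93 interest = $1,920.13; pay $595.52 → $1,324.61
Quarter 3: $1,324.61 +$39.74 interest = $1,364.35; pay $595.52 → $768.83
Quarter 4: $768.83 +$23.06 interest = $791.89; pay $595.52 → $196.37
Quarter 5: $196.37 +$5.89 interest = $202.26; pay $202.26 → $0.00
Total paid: $2,044.75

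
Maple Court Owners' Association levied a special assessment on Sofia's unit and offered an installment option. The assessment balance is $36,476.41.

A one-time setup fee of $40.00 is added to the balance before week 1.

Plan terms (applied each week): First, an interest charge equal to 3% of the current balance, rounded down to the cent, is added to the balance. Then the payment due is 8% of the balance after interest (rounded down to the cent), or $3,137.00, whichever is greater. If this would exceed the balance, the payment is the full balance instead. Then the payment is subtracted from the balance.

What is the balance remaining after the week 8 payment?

Week 1: opening $36,516.41; interest $1,095.49 → $37,611.90; payment $3,137.00; balance $34,474.90
Week 2: opening $34,474.90; interest $1,034.24 → $35,509.14; payment $3,137.00; balance $32,372.14
Week 3: opening $32,372.14; interest $971.16 → $33,343.30; payment $3,137.00; balance $30,206.30
Week 4: opening $30,206.30; interest $906.18 → $31,112.48; payment $3,137.00; balance $27,975.48
Week 5: opening $27,975.48; interest $839.26 → $28,814.74; payment $3,137.00; balance $25,677.74
Week 6: opening $25,677.74; interest $770.33 → $26,448.07; payment $3,137.00; balance $23,311.07
Week 7: opening $23,311.07; interest $699.33 → $24,010.40; payment $3,137.00; balance $20,873.40
Week 8: opening $20,873.40; interest $626.20 → $21,499.60; payment $3,137.00; balance $18,362.60

$18,362.60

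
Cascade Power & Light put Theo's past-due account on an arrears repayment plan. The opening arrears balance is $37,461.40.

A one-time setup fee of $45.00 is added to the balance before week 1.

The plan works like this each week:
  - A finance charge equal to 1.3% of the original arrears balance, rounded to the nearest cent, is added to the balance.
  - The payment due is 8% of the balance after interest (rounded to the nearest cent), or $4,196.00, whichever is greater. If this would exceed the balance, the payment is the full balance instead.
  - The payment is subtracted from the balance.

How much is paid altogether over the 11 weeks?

Week 1: opening $37,506.40; interest $487.00 → $37,993.40; payment $4,196.00; balance $33,797.40
Week 2: opening $33,797.40; interest $487.00 → $34,284.40; payment $4,196.00; balance $30,088.40
Week 3: opening $30,088.40; interest $487.00 → $30,575.40; payment $4,196.00; balance $26,379.40
Week 4: opening $26,379.40; interest $487.00 → $26,866.40; payment $4,196.00; balance $22,670.40
Week 5: opening $22,670.40; interest $487.00 → $23,157.40; payment $4,196.00; balance $18,961.40
Week 6: opening $18,961.40; interest $487.00 → $19,448.40; payment $4,196.00; balance $15,252.40
Week 7: opening $15,252.40; interest $487.00 → $15,739.40; payment $4,196.00; balance $11,543.40
Week 8: opening $11,543.40; interest $487.00 → $12,030.40; payment $4,196.00; balance $7,834.40
Week 9: opening $7,834.40; interest $487.00 → $8,321.40; payment $4,196.00; balance $4,125.40
Week 10: opening $4,125.40; interest $487.00 → $4,612.40; payment $4,196.00; balance $416.40
Week 11: opening $416.40; interest $487.00 → $903.40; payment $903.40; balance $0.00
Total paid: $42,863.40

$42,863.40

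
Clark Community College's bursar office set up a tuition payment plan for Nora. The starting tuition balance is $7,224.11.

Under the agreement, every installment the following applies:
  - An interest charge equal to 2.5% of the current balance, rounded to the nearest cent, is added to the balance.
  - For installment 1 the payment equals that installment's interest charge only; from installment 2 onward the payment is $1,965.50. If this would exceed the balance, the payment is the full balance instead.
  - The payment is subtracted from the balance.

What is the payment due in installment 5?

Installment 1: $7,224.11 +$180.60 interest = $7,404.71; pay $180.60 → $7,224.11
Installment 2: $7,224.11 +$180.60 interest = $7,404.71; pay $1,965.50 → $5,439.21
Installment 3: $5,439.21 +$135.98 interest = $5,575.19; pay $1,965.50 → $3,609.69
Installment 4: $3,609.69 +$90.24 interest = $3,699.93; pay $1,965.50 → $1,734.43
Installment 5: $1,734.43 +$43.36 interest = $1,777.79; pay $1,777.79 → $0.00

$1,777.79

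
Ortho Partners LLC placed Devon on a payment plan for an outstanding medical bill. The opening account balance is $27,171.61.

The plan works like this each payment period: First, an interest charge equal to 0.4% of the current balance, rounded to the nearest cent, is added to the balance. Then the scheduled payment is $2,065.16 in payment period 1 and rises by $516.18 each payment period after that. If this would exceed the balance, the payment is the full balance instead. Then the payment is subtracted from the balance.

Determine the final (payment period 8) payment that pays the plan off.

$2,408.10

Payment period 1: opening $27,171.61; interest $108.69 → $27,280.30; payment $2,065.16; balance $25,215.14
Payment period 2: opening $25,215.14; interest $100.86 → $25,316.00; payment $2,581.34; balance $22,734.66
Payment period 3: opening $22,734.66; interest $90.94 → $22,825.60; payment $3,097.52; balance $19,728.08
Payment period 4: opening $19,728.08; interest $78.91 → $19,806.99; payment $3,613.70; balance $16,193.29
Payment period 5: opening $16,193.29; interest $64.77 → $16,258.06; payment $4,129.88; balance $12,128.18
Payment period 6: opening $12,128.18; interest $48.51 → $12,176.69; payment $4,646.06; balance $7,530.63
Payment period 7: opening $7,530.63; interest $30.12 → $7,560.75; payment $5,162.24; balance $2,398.51
Payment period 8: opening $2,398.51; interest $9.59 → $2,408.10; payment $2,408.10; balance $0.00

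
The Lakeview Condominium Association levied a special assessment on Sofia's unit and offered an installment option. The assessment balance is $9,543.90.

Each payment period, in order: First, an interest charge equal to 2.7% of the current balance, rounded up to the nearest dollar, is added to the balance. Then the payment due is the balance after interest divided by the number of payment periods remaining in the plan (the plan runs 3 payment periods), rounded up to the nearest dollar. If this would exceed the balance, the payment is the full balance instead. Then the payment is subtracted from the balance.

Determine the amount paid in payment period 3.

$3,445.90

Payment period 1: opening $9,543.90; interest $258.00 → $9,801.90; payment $3,268.00; balance $6,533.90
Payment period 2: opening $6,533.90; interest $177.00 → $6,710.90; payment $3,356.00; balance $3,354.90
Payment period 3: opening $3,354.90; interest $91.00 → $3,445.90; payment $3,445.90; balance $0.00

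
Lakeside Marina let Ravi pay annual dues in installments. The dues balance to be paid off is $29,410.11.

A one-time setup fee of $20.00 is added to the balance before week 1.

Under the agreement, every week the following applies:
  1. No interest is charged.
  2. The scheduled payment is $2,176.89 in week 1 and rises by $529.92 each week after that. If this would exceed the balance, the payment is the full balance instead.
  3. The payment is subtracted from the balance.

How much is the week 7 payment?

$5,356.41

Week 1: $29,430.11 − $2,176.89 → $27,253.22
Week 2: $27,253.22 − $2,706.81 → $24,546.41
Week 3: $24,546.41 − $3,236.73 → $21,309.68
Week 4: $21,309.68 − $3,766.65 → $17,543.03
Week 5: $17,543.03 − $4,296.57 → $13,246.46
Week 6: $13,246.46 − $4,826.49 → $8,419.97
Week 7: $8,419.97 − $5,356.41 → $3,063.56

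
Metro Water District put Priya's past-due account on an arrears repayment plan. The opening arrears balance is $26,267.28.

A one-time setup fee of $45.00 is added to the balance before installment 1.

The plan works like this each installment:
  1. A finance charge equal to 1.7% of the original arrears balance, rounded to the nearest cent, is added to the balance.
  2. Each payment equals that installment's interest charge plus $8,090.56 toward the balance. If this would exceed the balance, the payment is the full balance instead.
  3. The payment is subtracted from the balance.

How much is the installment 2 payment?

Installment 1: $26,312.28 +$446.54 interest = $26,758.82; pay $8,537.10 → $18,221.72
Installment 2: $18,221.72 +$446.54 interest = $18,668.26; pay $8,537.10 → $10,131.16

$8,537.10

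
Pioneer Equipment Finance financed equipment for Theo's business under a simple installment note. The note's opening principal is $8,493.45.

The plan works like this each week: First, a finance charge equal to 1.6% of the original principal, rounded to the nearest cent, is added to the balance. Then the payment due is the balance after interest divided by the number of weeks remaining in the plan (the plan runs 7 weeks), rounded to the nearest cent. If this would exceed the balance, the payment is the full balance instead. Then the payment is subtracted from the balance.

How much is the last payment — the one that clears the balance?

$1,565.72

Week 1: $8,493.45 +$135.90 interest = $8,629.35; pay $1,232.76 → $7,396.59
Week 2: $7,396.59 +$135.90 interest = $7,532.49; pay $1,255.42 → $6,277.07
Week 3: $6,277.07 +$135.90 interest = $6,412.97; pay $1,282.59 → $5,130.38
Week 4: $5,130.38 +$135.90 interest = $5,266.28; pay $1,316.57 → $3,949.71
Week 5: $3,949.71 +$135.90 interest = $4,085.61; pay $1,361.87 → $2,723.74
Week 6: $2,723.74 +$135.90 interest = $2,859.64; pay $1,429.82 → $1,429.82
Week 7: $1,429.82 +$135.90 interest = $1,565.72; pay $1,565.72 → $0.00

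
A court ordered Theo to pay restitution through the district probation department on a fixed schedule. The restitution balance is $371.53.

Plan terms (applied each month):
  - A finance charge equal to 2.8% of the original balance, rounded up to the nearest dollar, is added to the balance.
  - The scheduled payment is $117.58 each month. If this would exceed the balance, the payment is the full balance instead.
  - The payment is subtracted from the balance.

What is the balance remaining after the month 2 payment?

# | Opening | Interest | Payment | End bal
1 | $371.53 | $11.00 | $117.58 | $264.95
2 | $264.95 | $11.00 | $117.58 | $158.37

$158.37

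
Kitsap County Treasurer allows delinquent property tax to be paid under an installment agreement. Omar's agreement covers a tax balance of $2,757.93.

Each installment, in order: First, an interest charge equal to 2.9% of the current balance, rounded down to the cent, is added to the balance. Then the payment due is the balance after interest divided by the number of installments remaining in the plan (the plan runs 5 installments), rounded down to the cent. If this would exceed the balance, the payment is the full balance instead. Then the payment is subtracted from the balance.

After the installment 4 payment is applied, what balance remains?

$618.41

# | Opening | Interest | Payment | End bal
1 | $2,757.93 | $79.97 | $567.58 | $2,270.32
2 | $2,270.32 | $65.83 | $584.03 | $1,752.12
3 | $1,752.12 | $50.81 | $600.97 | $1,201.96
4 | $1,201.96 | $34.85 | $618.40 | $618.41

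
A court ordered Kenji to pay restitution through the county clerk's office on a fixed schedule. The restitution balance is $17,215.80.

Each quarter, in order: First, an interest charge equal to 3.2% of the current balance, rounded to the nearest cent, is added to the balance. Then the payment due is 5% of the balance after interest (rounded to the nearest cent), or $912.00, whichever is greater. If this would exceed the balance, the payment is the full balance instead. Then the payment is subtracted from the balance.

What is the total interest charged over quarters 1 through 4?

# | Opening | Interest | Payment | End bal
1 | $17,215.80 | $550.91 | $912.00 | $16,854.71
2 | $16,854.71 | $539.35 | $912.00 | $16,482.06
3 | $16,482.06 | $527.43 | $912.00 | $16,097.49
4 | $16,097.49 | $515.12 | $912.00 | $15,700.61
Total interest: $550.91 + $539.35 + $527.43 + $515.12 = $2,132.81

$2,132.81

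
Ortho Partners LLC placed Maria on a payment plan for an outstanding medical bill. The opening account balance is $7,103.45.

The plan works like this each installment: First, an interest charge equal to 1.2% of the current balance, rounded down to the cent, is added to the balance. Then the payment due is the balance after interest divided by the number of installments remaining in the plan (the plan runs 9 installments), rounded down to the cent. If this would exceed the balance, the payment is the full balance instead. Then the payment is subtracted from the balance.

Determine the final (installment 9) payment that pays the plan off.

# | Opening | Interest | Payment | End bal
1 | $7,103.45 | $85.24 | $798.74 | $6,389.95
2 | $6,389.95 | $76.67 | $808.32 | $5,658.30
3 | $5,658.30 | $67.89 | $818.02 | $4,908.17
4 | $4,908.17 | $58.89 | $827.84 | $4,139.22
5 | $4,139.22 | $49.67 | $837.77 | $3,351.12
6 | $3,351.12 | $40.21 | $847.83 | $2,543.50
7 | $2,543.50 | $30.52 | $858.00 | $1,716.02
8 | $1,716.02 | $20.59 | $868.30 | $868.31
9 | $868.31 | $10.41 | $878.72 | $0.00

$878.72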